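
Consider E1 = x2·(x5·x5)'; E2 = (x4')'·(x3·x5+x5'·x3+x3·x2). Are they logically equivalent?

E1: x2·(x5·x5)'
    = x2·x5'
E2: (x4')'·(x3·x5+x5'·x3+x3·x2)
    = (x4')'·(x3+x3·x2)
    = (x4')'·x3
    = x4·x3
These differ: at x2=1, x3=1, x4=0, x5=0, E1 = 1 but E2 = 0.

No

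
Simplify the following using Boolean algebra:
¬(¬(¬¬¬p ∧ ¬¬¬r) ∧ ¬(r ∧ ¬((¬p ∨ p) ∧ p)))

¬(¬(¬¬¬p ∧ ¬¬¬r) ∧ ¬(r ∧ ¬((¬p ∨ p) ∧ p)))
= ¬(¬(¬¬¬p ∧ ¬r) ∧ ¬(r ∧ ¬((¬p ∨ p) ∧ p)))   — double negation
= ¬(¬(¬¬¬p ∧ ¬r) ∧ ¬(r ∧ ¬p))   — complement / identity
= ¬(¬(¬p ∧ ¬r) ∧ ¬(r ∧ ¬p))   — double negation
= ¬p ∧ ¬r ∨ r ∧ ¬p   — De Morgan
= ¬p   — distribution

¬p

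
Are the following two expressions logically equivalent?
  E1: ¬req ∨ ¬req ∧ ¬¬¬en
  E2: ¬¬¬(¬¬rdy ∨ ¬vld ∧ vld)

No

E1: ¬req ∨ ¬req ∧ ¬¬¬en
    = ¬req ∨ ¬req ∧ ¬en
    = ¬req
E2: ¬¬¬(¬¬rdy ∨ ¬vld ∧ vld)
    = ¬¬¬¬¬rdy
    = ¬¬¬rdy
    = ¬rdy
These differ: at en=0, rdy=1, req=0, vld=0, E1 = 1 but E2 = 0.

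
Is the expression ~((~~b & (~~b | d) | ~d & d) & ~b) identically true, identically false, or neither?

~((~~b & (~~b | d) | ~d & d) & ~b)
= ~(~~b & (~~b | d) & ~b)   [complement / identity]
= ~(~~b & ~b)   [absorption]
= ~b | b   [De Morgan]
= 1   [complement]

identically true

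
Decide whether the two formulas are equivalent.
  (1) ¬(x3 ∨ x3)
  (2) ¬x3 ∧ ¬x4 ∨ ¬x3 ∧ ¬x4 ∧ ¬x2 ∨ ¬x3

Yes

E1: ¬(x3 ∨ x3)
    = ¬x3   [idempotence]
E2: ¬x3 ∧ ¬x4 ∨ ¬x3 ∧ ¬x4 ∧ ¬x2 ∨ ¬x3
    = ¬x3 ∧ ¬x4 ∨ ¬x3   [absorption]
    = ¬x3   [absorption]
Both reduce to ¬x3, so they are equivalent.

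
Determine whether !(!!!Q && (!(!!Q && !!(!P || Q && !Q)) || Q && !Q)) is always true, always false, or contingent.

contingent

!(!!!Q && (!(!!Q && !!(!P || Q && !Q)) || Q && !Q))
= !(!!!Q && (!(!!Q && !!!P) || Q && !Q))
= !(!!!Q && (!(!!Q && !P) || Q && !Q))
= !(!!!Q && !(!!Q && !P))
= !!Q || !!Q && !P
= !!Q
= Q
This depends on Q, so it is not a constant.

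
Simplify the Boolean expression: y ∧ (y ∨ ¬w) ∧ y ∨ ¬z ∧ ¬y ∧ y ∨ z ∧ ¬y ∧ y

y ∧ (y ∨ ¬w) ∧ y ∨ ¬z ∧ ¬y ∧ y ∨ z ∧ ¬y ∧ y
= y ∧ (y ∨ ¬w) ∧ y ∨ ¬y ∧ y   [distribution]
= y ∧ y ∨ ¬y ∧ y   [absorption]
= y   [distribution]

y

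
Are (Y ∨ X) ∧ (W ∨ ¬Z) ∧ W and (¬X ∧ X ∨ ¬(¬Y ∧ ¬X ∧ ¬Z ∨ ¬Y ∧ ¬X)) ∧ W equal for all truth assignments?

E1: (Y ∨ X) ∧ (W ∨ ¬Z) ∧ W
    = (Y ∨ X) ∧ W   [absorption]
E2: (¬X ∧ X ∨ ¬(¬Y ∧ ¬X ∧ ¬Z ∨ ¬Y ∧ ¬X)) ∧ W
    = (¬X ∧ X ∨ ¬(¬Y ∧ ¬X)) ∧ W   [absorption]
    = ¬(¬Y ∧ ¬X) ∧ W   [complement / identity]
    = (Y ∨ X) ∧ W   [De Morgan]
Both reduce to (Y ∨ X) ∧ W, so they are equivalent.

Yes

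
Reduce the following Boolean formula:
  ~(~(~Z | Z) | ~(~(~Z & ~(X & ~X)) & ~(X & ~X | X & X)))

Z & ~X

~(~(~Z | Z) | ~(~(~Z & ~(X & ~X)) & ~(X & ~X | X & X)))
= ~(~(~Z | Z) | ~((Z | X & ~X) & ~(X & ~X | X & X)))   [De Morgan]
= ~(~(~Z | Z) | ~(Z & ~(X & ~X | X & X)))   [complement / identity]
= (~Z | Z) & Z & ~(X & ~X | X & X)   [De Morgan]
= (~Z | Z) & Z & ~X   [distribution]
= Z & ~X   [complement / identity]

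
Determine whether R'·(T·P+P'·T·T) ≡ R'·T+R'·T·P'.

Yes

E1: R'·(T·P+P'·T·T)
    = R'·(T·P+P'·T)   — idempotence
    = R'·T   — distribution
E2: R'·T+R'·T·P'
    = R'·T   — absorption
Both reduce to R'·T, so they are equivalent.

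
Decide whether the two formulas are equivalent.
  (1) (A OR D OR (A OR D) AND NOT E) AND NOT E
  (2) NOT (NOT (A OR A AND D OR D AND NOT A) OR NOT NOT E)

E1: (A OR D OR (A OR D) AND NOT E) AND NOT E
    = (A OR D) AND NOT E   [absorption]
E2: NOT (NOT (A OR A AND D OR D AND NOT A) OR NOT NOT E)
    = NOT (NOT (A OR D) OR NOT NOT E)   [distribution]
    = (A OR D) AND NOT E   [De Morgan]
Both reduce to (A OR D) AND NOT E, so they are equivalent.

Yes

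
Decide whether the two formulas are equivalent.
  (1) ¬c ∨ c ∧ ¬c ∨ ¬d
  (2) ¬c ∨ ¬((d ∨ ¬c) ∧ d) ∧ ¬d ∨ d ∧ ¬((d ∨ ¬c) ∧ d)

E1: ¬c ∨ c ∧ ¬c ∨ ¬d
    = ¬c ∨ ¬d   — complement / identity
E2: ¬c ∨ ¬((d ∨ ¬c) ∧ d) ∧ ¬d ∨ d ∧ ¬((d ∨ ¬c) ∧ d)
    = ¬c ∨ ¬((d ∨ ¬c) ∧ d)   — distribution
    = ¬c ∨ ¬d   — absorption
Both reduce to ¬c ∨ ¬d, so they are equivalent.

Yes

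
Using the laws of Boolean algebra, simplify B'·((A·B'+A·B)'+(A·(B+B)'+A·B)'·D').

B'·((A·B'+A·B)'+(A·(B+B)'+A·B)'·D')
= B'·((A·B'+A·B)'+(A·B'+A·B)'·D')   (idempotence)
= B'·(A·B'+A·B)'   (absorption)
= B'·A'   (distribution)

B'·A'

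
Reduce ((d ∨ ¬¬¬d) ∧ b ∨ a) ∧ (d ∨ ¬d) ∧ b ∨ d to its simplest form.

((d ∨ ¬¬¬d) ∧ b ∨ a) ∧ (d ∨ ¬d) ∧ b ∨ d
= ((d ∨ ¬d) ∧ b ∨ a) ∧ (d ∨ ¬d) ∧ b ∨ d   (double negation)
= (d ∨ ¬d) ∧ b ∨ d   (absorption)
= b ∨ d   (complement / identity)

b ∨ d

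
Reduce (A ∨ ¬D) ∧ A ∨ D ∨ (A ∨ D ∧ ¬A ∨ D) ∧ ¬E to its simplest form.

(A ∨ ¬D) ∧ A ∨ D ∨ (A ∨ D ∧ ¬A ∨ D) ∧ ¬E
= (A ∨ ¬D) ∧ A ∨ D ∨ (A ∨ D) ∧ ¬E
= A ∨ D ∨ (A ∨ D) ∧ ¬E
= A ∨ D

A ∨ D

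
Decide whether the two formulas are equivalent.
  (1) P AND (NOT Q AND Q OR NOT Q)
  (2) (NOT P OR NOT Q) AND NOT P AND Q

E1: P AND (NOT Q AND Q OR NOT Q)
    = P AND NOT Q
E2: (NOT P OR NOT Q) AND NOT P AND Q
    = NOT P AND Q
These differ: at P=0, Q=1, E1 = 0 but E2 = 1.

No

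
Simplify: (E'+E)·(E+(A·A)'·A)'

(E'+E)·(E+(A·A)'·A)'
= (E'+E)·(E+A'·A)'
= (E+A'·A)'
= E'

E'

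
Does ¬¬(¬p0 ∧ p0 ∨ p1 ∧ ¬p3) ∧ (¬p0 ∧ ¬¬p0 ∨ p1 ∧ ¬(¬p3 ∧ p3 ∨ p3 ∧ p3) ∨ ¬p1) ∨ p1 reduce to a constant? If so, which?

no

¬¬(¬p0 ∧ p0 ∨ p1 ∧ ¬p3) ∧ (¬p0 ∧ ¬¬p0 ∨ p1 ∧ ¬(¬p3 ∧ p3 ∨ p3 ∧ p3) ∨ ¬p1) ∨ p1
= (¬p0 ∧ p0 ∨ p1 ∧ ¬p3) ∧ (¬p0 ∧ ¬¬p0 ∨ p1 ∧ ¬(¬p3 ∧ p3 ∨ p3 ∧ p3) ∨ ¬p1) ∨ p1
= (¬p0 ∧ p0 ∨ p1 ∧ ¬p3) ∧ (¬p0 ∧ p0 ∨ p1 ∧ ¬(¬p3 ∧ p3 ∨ p3 ∧ p3) ∨ ¬p1) ∨ p1
= (¬p0 ∧ p0 ∨ p1 ∧ ¬p3) ∧ (¬p0 ∧ p0 ∨ p1 ∧ ¬p3 ∨ ¬p1) ∨ p1
= ¬p0 ∧ p0 ∨ p1 ∧ ¬p3 ∨ p1
= p1 ∧ ¬p3 ∨ p1
= p1
This depends on p1, so it is not a constant.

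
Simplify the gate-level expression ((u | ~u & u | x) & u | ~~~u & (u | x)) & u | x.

((u | ~u & u | x) & u | ~~~u & (u | x)) & u | x
= ((u | x) & u | ~~~u & (u | x)) & u | x   [complement / identity]
= ((u | x) & u | ~u & (u | x)) & u | x   [double negation]
= (u | x) & u | x   [distribution]
= u | x   [absorption]

u | x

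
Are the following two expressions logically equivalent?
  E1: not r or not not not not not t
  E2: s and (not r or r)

E1: not r or not not not not not t
    = not r or not not not t   — double negation
    = not r or not t   — double negation
E2: s and (not r or r)
    = s   — complement / identity
These differ: at r=0, s=0, t=0, E1 = 1 but E2 = 0.

No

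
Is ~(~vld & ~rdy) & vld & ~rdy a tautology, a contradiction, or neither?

~(~vld & ~rdy) & vld & ~rdy
= (vld | rdy) & vld & ~rdy   [De Morgan]
= vld & ~rdy   [absorption]
This depends on rdy, vld, so it is not a constant.

neither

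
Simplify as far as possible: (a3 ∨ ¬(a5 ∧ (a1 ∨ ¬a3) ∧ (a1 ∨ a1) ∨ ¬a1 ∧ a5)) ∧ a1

(a3 ∨ ¬a5) ∧ a1

(a3 ∨ ¬(a5 ∧ (a1 ∨ ¬a3) ∧ (a1 ∨ a1) ∨ ¬a1 ∧ a5)) ∧ a1
= (a3 ∨ ¬(a5 ∧ (a1 ∨ ¬a3) ∧ a1 ∨ ¬a1 ∧ a5)) ∧ a1   — idempotence
= (a3 ∨ ¬(a5 ∧ a1 ∨ ¬a1 ∧ a5)) ∧ a1   — absorption
= (a3 ∨ ¬a5) ∧ a1   — distribution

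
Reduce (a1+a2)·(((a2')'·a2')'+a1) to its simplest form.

(a1+a2)·(((a2')'·a2')'+a1)
= (a1+a2)·(a2'+a2+a1)
= a2·(a2'+a2)+a1
= a2+a1

a2+a1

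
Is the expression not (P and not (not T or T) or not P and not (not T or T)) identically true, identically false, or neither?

identically true

not (P and not (not T or T) or not P and not (not T or T))
= not not (not T or T)   — distribution
= not T or T   — double negation
= True   — complement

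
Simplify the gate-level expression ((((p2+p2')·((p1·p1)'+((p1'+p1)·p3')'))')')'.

p1·p3'

((((p2+p2')·((p1·p1)'+((p1'+p1)·p3')'))')')'
= ((((p1·p1)'+((p1'+p1)·p3')')')')'   (complement / identity)
= ((((p1·p1)'+(p3')')')')'   (complement / identity)
= ((p1·p1)'+(p3')')'   (double negation)
= p1·p1·p3'   (De Morgan)
= p1·p3'   (idempotence)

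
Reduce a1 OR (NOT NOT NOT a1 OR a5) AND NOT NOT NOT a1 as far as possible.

TRUE

a1 OR (NOT NOT NOT a1 OR a5) AND NOT NOT NOT a1
= a1 OR NOT NOT NOT a1   — absorption
= a1 OR NOT a1   — double negation
= TRUE   — complement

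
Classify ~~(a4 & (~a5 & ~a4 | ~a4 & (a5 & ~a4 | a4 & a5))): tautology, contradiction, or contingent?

contradiction

~~(a4 & (~a5 & ~a4 | ~a4 & (a5 & ~a4 | a4 & a5)))
= ~~(a4 & (~a5 & ~a4 | ~a4 & a5))
= ~~(a4 & ~a4)
= a4 & ~a4
= 0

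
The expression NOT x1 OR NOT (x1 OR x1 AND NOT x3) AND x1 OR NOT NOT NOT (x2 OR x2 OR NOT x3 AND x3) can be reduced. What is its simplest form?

NOT x1 OR NOT (x1 OR x1 AND NOT x3) AND x1 OR NOT NOT NOT (x2 OR x2 OR NOT x3 AND x3)
= NOT x1 OR NOT (x1 OR x1 AND NOT x3) AND x1 OR NOT NOT NOT (x2 OR x2)   — complement / identity
= NOT x1 OR NOT (x1 OR x1 AND NOT x3) AND x1 OR NOT (x2 OR x2)   — double negation
= NOT x1 OR NOT (x1 OR x1 AND NOT x3) AND x1 OR NOT x2   — idempotence
= NOT x1 OR NOT x1 AND x1 OR NOT x2   — absorption
= NOT x1 OR NOT x2   — complement / identity

NOT x1 OR NOT x2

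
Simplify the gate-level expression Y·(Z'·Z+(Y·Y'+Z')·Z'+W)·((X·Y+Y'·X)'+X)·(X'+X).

Y·(Z'+W)

Y·(Z'·Z+(Y·Y'+Z')·Z'+W)·((X·Y+Y'·X)'+X)·(X'+X)
= Y·(Z'·Z+(Y·Y'+Z')·Z'+W)·(X'+X)·(X'+X)   [distribution]
= Y·(Z'·Z+Z'·Z'+W)·(X'+X)·(X'+X)   [complement / identity]
= Y·(Z'+W)·(X'+X)·(X'+X)   [distribution]
= Y·(Z'+W)·(X'+X)   [idempotence]
= Y·(Z'+W)   [complement / identity]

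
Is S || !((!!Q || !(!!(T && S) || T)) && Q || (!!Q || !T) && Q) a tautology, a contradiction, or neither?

neither

S || !((!!Q || !(!!(T && S) || T)) && Q || (!!Q || !T) && Q)
= S || !((!!Q || !(T && S || T)) && Q || (!!Q || !T) && Q)
= S || !((!!Q || !T) && Q || (!!Q || !T) && Q)
= S || !((!!Q || !T) && Q)
= S || !((Q || !T) && Q)
= S || !Q
This depends on Q, S, so it is not a constant.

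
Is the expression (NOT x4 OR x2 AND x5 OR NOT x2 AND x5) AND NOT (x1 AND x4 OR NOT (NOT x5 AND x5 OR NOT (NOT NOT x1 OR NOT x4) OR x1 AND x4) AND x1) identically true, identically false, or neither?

(NOT x4 OR x2 AND x5 OR NOT x2 AND x5) AND NOT (x1 AND x4 OR NOT (NOT x5 AND x5 OR NOT (NOT NOT x1 OR NOT x4) OR x1 AND x4) AND x1)
= (NOT x4 OR x5) AND NOT (x1 AND x4 OR NOT (NOT x5 AND x5 OR NOT (NOT NOT x1 OR NOT x4) OR x1 AND x4) AND x1)
= (NOT x4 OR x5) AND NOT (x1 AND x4 OR NOT (NOT (NOT NOT x1 OR NOT x4) OR x1 AND x4) AND x1)
= (NOT x4 OR x5) AND NOT (x1 AND x4 OR NOT (NOT x1 AND x4 OR x1 AND x4) AND x1)
= (NOT x4 OR x5) AND NOT (x1 AND x4 OR NOT x4 AND x1)
= (NOT x4 OR x5) AND NOT x1
This depends on x1, x4, x5, so it is not a constant.

neither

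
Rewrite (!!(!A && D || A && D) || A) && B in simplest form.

(D || A) && B

(!!(!A && D || A && D) || A) && B
= (!!D || A) && B   (distribution)
= (D || A) && B   (double negation)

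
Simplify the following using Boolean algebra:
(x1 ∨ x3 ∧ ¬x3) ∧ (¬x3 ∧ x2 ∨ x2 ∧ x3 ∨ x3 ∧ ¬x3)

(x1 ∨ x3 ∧ ¬x3) ∧ (¬x3 ∧ x2 ∨ x2 ∧ x3 ∨ x3 ∧ ¬x3)
= x3 ∧ ¬x3 ∨ x1 ∧ (¬x3 ∧ x2 ∨ x2 ∧ x3)   [distribution]
= x3 ∧ ¬x3 ∨ x1 ∧ x2   [distribution]
= x1 ∧ x2   [complement / identity]

x1 ∧ x2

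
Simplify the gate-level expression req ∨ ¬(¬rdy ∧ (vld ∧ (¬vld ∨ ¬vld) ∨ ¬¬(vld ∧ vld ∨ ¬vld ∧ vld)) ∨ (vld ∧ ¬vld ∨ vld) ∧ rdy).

req ∨ ¬vld

req ∨ ¬(¬rdy ∧ (vld ∧ (¬vld ∨ ¬vld) ∨ ¬¬(vld ∧ vld ∨ ¬vld ∧ vld)) ∨ (vld ∧ ¬vld ∨ vld) ∧ rdy)
= req ∨ ¬(¬rdy ∧ (vld ∧ ¬vld ∨ ¬¬(vld ∧ vld ∨ ¬vld ∧ vld)) ∨ (vld ∧ ¬vld ∨ vld) ∧ rdy)   [idempotence]
= req ∨ ¬(¬rdy ∧ (vld ∧ ¬vld ∨ ¬¬vld) ∨ (vld ∧ ¬vld ∨ vld) ∧ rdy)   [distribution]
= req ∨ ¬(¬rdy ∧ (vld ∧ ¬vld ∨ vld) ∨ (vld ∧ ¬vld ∨ vld) ∧ rdy)   [double negation]
= req ∨ ¬(vld ∧ ¬vld ∨ vld)   [distribution]
= req ∨ ¬vld   [complement / identity]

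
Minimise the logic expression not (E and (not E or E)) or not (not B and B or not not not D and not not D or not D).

not (E and (not E or E)) or not (not B and B or not not not D and not not D or not D)
= not (E and (not E or E)) or not (not not not D and not not D or not D)   — complement / identity
= not E or not (not not not D and not not D or not D)   — complement / identity
= not E or not (not D and not not D or not D)   — double negation
= not E or not (not D and D or not D)   — double negation
= not E or not not D   — complement / identity
= not E or D   — double negation

not E or D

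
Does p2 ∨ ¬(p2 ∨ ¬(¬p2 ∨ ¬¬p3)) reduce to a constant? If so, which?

p2 ∨ ¬(p2 ∨ ¬(¬p2 ∨ ¬¬p3))
= p2 ∨ ¬(p2 ∨ p2 ∧ ¬p3)   [De Morgan]
= p2 ∨ ¬p2   [absorption]
= True   [complement]

yes, True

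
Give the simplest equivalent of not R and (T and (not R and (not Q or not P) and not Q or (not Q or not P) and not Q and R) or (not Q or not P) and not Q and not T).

not R and not Q

not R and (T and (not R and (not Q or not P) and not Q or (not Q or not P) and not Q and R) or (not Q or not P) and not Q and not T)
= not R and (T and (not Q or not P) and not Q or (not Q or not P) and not Q and not T)
= not R and (not Q or not P) and not Q
= not R and not Q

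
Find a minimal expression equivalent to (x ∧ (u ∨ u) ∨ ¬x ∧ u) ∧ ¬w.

u ∧ ¬w

(x ∧ (u ∨ u) ∨ ¬x ∧ u) ∧ ¬w
= (x ∧ u ∨ ¬x ∧ u) ∧ ¬w   — idempotence
= u ∧ ¬w   — distribution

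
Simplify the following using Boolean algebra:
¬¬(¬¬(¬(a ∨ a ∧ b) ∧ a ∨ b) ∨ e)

¬¬(¬¬(¬(a ∨ a ∧ b) ∧ a ∨ b) ∨ e)
= ¬¬(¬¬(¬a ∧ a ∨ b) ∨ e)   — absorption
= ¬¬(¬a ∧ a ∨ b ∨ e)   — double negation
= ¬¬(b ∨ e)   — complement / identity
= b ∨ e   — double negation

b ∨ e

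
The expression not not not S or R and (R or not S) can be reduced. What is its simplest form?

not S or R

not not not S or R and (R or not S)
= not not not S or R
= not S or R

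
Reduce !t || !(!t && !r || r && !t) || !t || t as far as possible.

!t || !(!t && !r || r && !t) || !t || t
= !t || !!t || !t || t   (distribution)
= !t || t || !t || t   (double negation)
= !t || t   (idempotence)
= true   (complement)

true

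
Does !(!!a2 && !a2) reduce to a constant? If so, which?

yes, True

!(!!a2 && !a2)
= !a2 || a2   (De Morgan)
= true   (complement)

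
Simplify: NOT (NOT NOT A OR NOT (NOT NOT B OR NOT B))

NOT (NOT NOT A OR NOT (NOT NOT B OR NOT B))
= NOT A AND (NOT NOT B OR NOT B)   [De Morgan]
= NOT A AND (B OR NOT B)   [double negation]
= NOT A   [complement / identity]

NOT A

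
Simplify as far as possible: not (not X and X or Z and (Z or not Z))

not (not X and X or Z and (Z or not Z))
= not (not X and X or Z)   (complement / identity)
= not Z   (complement / identity)

not Z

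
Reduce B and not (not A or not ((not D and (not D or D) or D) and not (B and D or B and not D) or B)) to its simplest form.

B and A

B and not (not A or not ((not D and (not D or D) or D) and not (B and D or B and not D) or B))
= B and not (not A or not ((not D or D) and not (B and D or B and not D) or B))   (complement / identity)
= B and A and ((not D or D) and not (B and D or B and not D) or B)   (De Morgan)
= B and A and (not (B and D or B and not D) or B)   (complement / identity)
= B and A and (not B or B)   (distribution)
= B and A   (complement / identity)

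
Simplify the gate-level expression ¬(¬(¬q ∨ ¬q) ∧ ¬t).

¬q ∨ t

¬(¬(¬q ∨ ¬q) ∧ ¬t)
= ¬q ∨ ¬q ∨ t   [De Morgan]
= ¬q ∨ t   [idempotence]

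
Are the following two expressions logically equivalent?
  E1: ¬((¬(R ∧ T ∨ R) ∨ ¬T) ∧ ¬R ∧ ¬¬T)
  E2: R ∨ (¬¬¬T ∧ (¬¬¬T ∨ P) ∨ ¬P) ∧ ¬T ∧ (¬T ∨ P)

E1: ¬((¬(R ∧ T ∨ R) ∨ ¬T) ∧ ¬R ∧ ¬¬T)
    = ¬((¬R ∨ ¬T) ∧ ¬R ∧ ¬¬T)   — absorption
    = ¬(¬R ∧ ¬¬T)   — absorption
    = R ∨ ¬T   — De Morgan
E2: R ∨ (¬¬¬T ∧ (¬¬¬T ∨ P) ∨ ¬P) ∧ ¬T ∧ (¬T ∨ P)
    = R ∨ (¬¬¬T ∧ (¬¬¬T ∨ P) ∨ ¬P) ∧ ¬T   — absorption
    = R ∨ (¬¬¬T ∨ ¬P) ∧ ¬T   — absorption
    = R ∨ (¬T ∨ ¬P) ∧ ¬T   — double negation
    = R ∨ ¬T   — absorption
Both reduce to R ∨ ¬T, so they are equivalent.

Yes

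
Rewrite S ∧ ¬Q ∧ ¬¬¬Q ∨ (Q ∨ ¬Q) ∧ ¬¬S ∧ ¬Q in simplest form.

S ∧ ¬Q ∧ ¬¬¬Q ∨ (Q ∨ ¬Q) ∧ ¬¬S ∧ ¬Q
= S ∧ ¬Q ∧ ¬Q ∨ (Q ∨ ¬Q) ∧ ¬¬S ∧ ¬Q   [double negation]
= S ∧ ¬Q ∧ ¬Q ∨ ¬¬S ∧ ¬Q   [complement / identity]
= S ∧ ¬Q ∧ ¬Q ∨ S ∧ ¬Q   [double negation]
= ¬Q ∧ (S ∧ ¬Q ∨ S)   [distribution]
= ¬Q ∧ S   [absorption]

¬Q ∧ S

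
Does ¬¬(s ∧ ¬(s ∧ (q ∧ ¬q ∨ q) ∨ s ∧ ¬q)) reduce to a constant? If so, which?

¬¬(s ∧ ¬(s ∧ (q ∧ ¬q ∨ q) ∨ s ∧ ¬q))
= ¬¬(s ∧ ¬(s ∧ q ∨ s ∧ ¬q))   — complement / identity
= s ∧ ¬(s ∧ q ∨ s ∧ ¬q)   — double negation
= s ∧ ¬s   — distribution
= False   — complement

yes, False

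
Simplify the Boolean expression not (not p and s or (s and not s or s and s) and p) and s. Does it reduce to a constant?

False

not (not p and s or (s and not s or s and s) and p) and s
= not (not p and s or s and p) and s   (distribution)
= not s and s   (distribution)
= False   (complement)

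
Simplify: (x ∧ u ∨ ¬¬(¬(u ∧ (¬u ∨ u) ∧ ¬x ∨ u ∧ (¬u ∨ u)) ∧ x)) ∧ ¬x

False

(x ∧ u ∨ ¬¬(¬(u ∧ (¬u ∨ u) ∧ ¬x ∨ u ∧ (¬u ∨ u)) ∧ x)) ∧ ¬x
= (x ∧ u ∨ ¬¬(¬(u ∧ (¬u ∨ u)) ∧ x)) ∧ ¬x   [absorption]
= (x ∧ u ∨ ¬¬(¬u ∧ x)) ∧ ¬x   [complement / identity]
= (x ∧ u ∨ ¬u ∧ x) ∧ ¬x   [double negation]
= x ∧ ¬x   [distribution]
= False   [complement]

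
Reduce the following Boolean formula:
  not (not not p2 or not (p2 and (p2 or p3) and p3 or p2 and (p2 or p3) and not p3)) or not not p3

not (not not p2 or not (p2 and (p2 or p3) and p3 or p2 and (p2 or p3) and not p3)) or not not p3
= not (not not p2 or not (p2 and (p2 or p3) and p3 or p2 and (p2 or p3) and not p3)) or p3   — double negation
= not (not not p2 or not (p2 and (p2 or p3))) or p3   — distribution
= not p2 and p2 and (p2 or p3) or p3   — De Morgan
= not p2 and p2 or p3   — absorption
= p3   — complement / identity

p3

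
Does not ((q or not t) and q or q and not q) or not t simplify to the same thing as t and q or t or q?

No

E1: not ((q or not t) and q or q and not q) or not t
    = not (q or q and not q) or not t   — absorption
    = not q or not t   — complement / identity
E2: t and q or t or q
    = t or q   — absorption
These differ: at q=0, t=0, E1 = 1 but E2 = 0.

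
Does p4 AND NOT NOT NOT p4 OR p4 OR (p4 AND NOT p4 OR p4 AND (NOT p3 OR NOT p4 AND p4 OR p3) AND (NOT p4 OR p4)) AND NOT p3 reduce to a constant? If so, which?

no

p4 AND NOT NOT NOT p4 OR p4 OR (p4 AND NOT p4 OR p4 AND (NOT p3 OR NOT p4 AND p4 OR p3) AND (NOT p4 OR p4)) AND NOT p3
= p4 AND NOT p4 OR p4 OR (p4 AND NOT p4 OR p4 AND (NOT p3 OR NOT p4 AND p4 OR p3) AND (NOT p4 OR p4)) AND NOT p3
= p4 AND NOT p4 OR p4 OR (p4 AND NOT p4 OR p4 AND (NOT p3 OR p3) AND (NOT p4 OR p4)) AND NOT p3
= p4 AND NOT p4 OR p4 OR (p4 AND NOT p4 OR p4 AND (NOT p3 OR p3)) AND NOT p3
= p4 AND NOT p4 OR p4 OR (p4 AND NOT p4 OR p4) AND NOT p3
= p4 AND NOT p4 OR p4
= p4
This depends on p4, so it is not a constant.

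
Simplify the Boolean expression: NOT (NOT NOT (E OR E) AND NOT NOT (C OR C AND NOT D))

NOT E OR NOT C

NOT (NOT NOT (E OR E) AND NOT NOT (C OR C AND NOT D))
= NOT (NOT NOT (E OR E) AND NOT NOT C)   [absorption]
= NOT (E OR E) OR NOT C   [De Morgan]
= NOT E OR NOT C   [idempotence]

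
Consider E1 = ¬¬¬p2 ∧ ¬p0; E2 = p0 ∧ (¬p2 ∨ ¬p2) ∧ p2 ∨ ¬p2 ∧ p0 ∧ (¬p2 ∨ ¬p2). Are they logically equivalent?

E1: ¬¬¬p2 ∧ ¬p0
    = ¬p2 ∧ ¬p0   — double negation
E2: p0 ∧ (¬p2 ∨ ¬p2) ∧ p2 ∨ ¬p2 ∧ p0 ∧ (¬p2 ∨ ¬p2)
    = p0 ∧ (¬p2 ∨ ¬p2)   — distribution
    = p0 ∧ ¬p2   — idempotence
These differ: at p0=0, p2=0, E1 = 1 but E2 = 0.

No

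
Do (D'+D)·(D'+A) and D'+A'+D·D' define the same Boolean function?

E1: (D'+D)·(D'+A)
    = D'+A
E2: D'+A'+D·D'
    = D'+A'
These differ: at A=0, D=1, E1 = 0 but E2 = 1.

No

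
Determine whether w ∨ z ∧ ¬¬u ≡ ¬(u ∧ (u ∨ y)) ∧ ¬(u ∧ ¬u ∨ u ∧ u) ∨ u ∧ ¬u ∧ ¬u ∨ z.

No

E1: w ∨ z ∧ ¬¬u
    = w ∨ z ∧ u   [double negation]
E2: ¬(u ∧ (u ∨ y)) ∧ ¬(u ∧ ¬u ∨ u ∧ u) ∨ u ∧ ¬u ∧ ¬u ∨ z
    = ¬(u ∧ (u ∨ y)) ∧ ¬u ∨ u ∧ ¬u ∧ ¬u ∨ z   [distribution]
    = ¬(u ∧ (u ∨ y)) ∧ ¬u ∨ u ∧ ¬u ∨ z   [idempotence]
    = ¬u ∧ ¬u ∨ u ∧ ¬u ∨ z   [absorption]
    = ¬u ∨ z   [distribution]
These differ: at u=0, w=0, y=1, z=0, E1 = 0 but E2 = 1.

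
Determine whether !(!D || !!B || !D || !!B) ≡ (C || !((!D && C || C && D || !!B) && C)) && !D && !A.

E1: !(!D || !!B || !D || !!B)
    = !(!D || !!B)
    = D && !B
E2: (C || !((!D && C || C && D || !!B) && C)) && !D && !A
    = (C || !((C || !!B) && C)) && !D && !A
    = (C || !((C || B) && C)) && !D && !A
    = (C || !C) && !D && !A
    = !D && !A
These differ: at A=1, B=0, C=0, D=1, E1 = 1 but E2 = 0.

No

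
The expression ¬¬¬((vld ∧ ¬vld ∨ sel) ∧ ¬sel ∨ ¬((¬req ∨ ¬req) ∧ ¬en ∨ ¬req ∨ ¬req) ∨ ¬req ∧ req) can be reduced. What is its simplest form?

¬¬¬((vld ∧ ¬vld ∨ sel) ∧ ¬sel ∨ ¬((¬req ∨ ¬req) ∧ ¬en ∨ ¬req ∨ ¬req) ∨ ¬req ∧ req)
= ¬¬¬((vld ∧ ¬vld ∨ sel) ∧ ¬sel ∨ ¬(¬req ∨ ¬req) ∨ ¬req ∧ req)   [absorption]
= ¬¬¬(sel ∧ ¬sel ∨ ¬(¬req ∨ ¬req) ∨ ¬req ∧ req)   [complement / identity]
= ¬¬¬(¬(¬req ∨ ¬req) ∨ ¬req ∧ req)   [complement / identity]
= ¬¬¬(req ∧ req ∨ ¬req ∧ req)   [De Morgan]
= ¬¬¬req   [distribution]
= ¬req   [double negation]

¬req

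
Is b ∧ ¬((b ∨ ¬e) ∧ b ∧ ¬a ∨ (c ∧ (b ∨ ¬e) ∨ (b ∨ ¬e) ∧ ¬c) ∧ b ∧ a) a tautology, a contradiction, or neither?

contradiction

b ∧ ¬((b ∨ ¬e) ∧ b ∧ ¬a ∨ (c ∧ (b ∨ ¬e) ∨ (b ∨ ¬e) ∧ ¬c) ∧ b ∧ a)
= b ∧ ¬((b ∨ ¬e) ∧ b ∧ ¬a ∨ (b ∨ ¬e) ∧ b ∧ a)   [distribution]
= b ∧ ¬((b ∨ ¬e) ∧ b)   [distribution]
= b ∧ ¬b   [absorption]
= False   [complement]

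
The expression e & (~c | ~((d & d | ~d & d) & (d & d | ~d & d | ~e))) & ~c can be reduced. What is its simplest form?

e & ~c

e & (~c | ~((d & d | ~d & d) & (d & d | ~d & d | ~e))) & ~c
= e & (~c | ~(d & d | ~d & d)) & ~c   — absorption
= e & (~c | ~d) & ~c   — distribution
= e & ~c   — absorption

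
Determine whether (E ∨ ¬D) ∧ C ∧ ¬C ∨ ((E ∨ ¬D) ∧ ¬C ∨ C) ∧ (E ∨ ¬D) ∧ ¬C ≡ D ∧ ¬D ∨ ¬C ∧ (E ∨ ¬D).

Yes

E1: (E ∨ ¬D) ∧ C ∧ ¬C ∨ ((E ∨ ¬D) ∧ ¬C ∨ C) ∧ (E ∨ ¬D) ∧ ¬C
    = (E ∨ ¬D) ∧ C ∧ ¬C ∨ (E ∨ ¬D) ∧ ¬C   — absorption
    = ¬C ∧ ((E ∨ ¬D) ∧ C ∨ E ∨ ¬D)   — distribution
    = ¬C ∧ (E ∨ ¬D)   — absorption
E2: D ∧ ¬D ∨ ¬C ∧ (E ∨ ¬D)
    = ¬C ∧ (E ∨ ¬D)   — complement / identity
Both reduce to ¬C ∧ (E ∨ ¬D), so they are equivalent.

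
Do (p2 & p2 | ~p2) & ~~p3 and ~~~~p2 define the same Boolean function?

E1: (p2 & p2 | ~p2) & ~~p3
    = (p2 | ~p2) & ~~p3   [idempotence]
    = (p2 | ~p2) & p3   [double negation]
    = p3   [complement / identity]
E2: ~~~~p2
    = ~~p2   [double negation]
    = p2   [double negation]
These differ: at p2=0, p3=1, E1 = 1 but E2 = 0.

No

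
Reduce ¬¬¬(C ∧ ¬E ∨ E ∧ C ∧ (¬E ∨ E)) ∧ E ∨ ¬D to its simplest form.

¬C ∧ E ∨ ¬D

¬¬¬(C ∧ ¬E ∨ E ∧ C ∧ (¬E ∨ E)) ∧ E ∨ ¬D
= ¬(C ∧ ¬E ∨ E ∧ C ∧ (¬E ∨ E)) ∧ E ∨ ¬D   [double negation]
= ¬(C ∧ ¬E ∨ E ∧ C) ∧ E ∨ ¬D   [complement / identity]
= ¬C ∧ E ∨ ¬D   [distribution]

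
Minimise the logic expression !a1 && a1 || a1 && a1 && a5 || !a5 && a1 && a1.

a1

!a1 && a1 || a1 && a1 && a5 || !a5 && a1 && a1
= !a1 && a1 || a1 && a1
= a1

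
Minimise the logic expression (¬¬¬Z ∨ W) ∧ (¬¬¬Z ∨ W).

¬Z ∨ W

(¬¬¬Z ∨ W) ∧ (¬¬¬Z ∨ W)
= ¬¬¬Z ∨ W ∧ W   (distribution)
= ¬Z ∨ W ∧ W   (double negation)
= ¬Z ∨ W   (idempotence)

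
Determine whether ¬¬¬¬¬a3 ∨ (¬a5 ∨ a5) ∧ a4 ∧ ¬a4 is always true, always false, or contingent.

contingent

¬¬¬¬¬a3 ∨ (¬a5 ∨ a5) ∧ a4 ∧ ¬a4
= ¬¬¬a3 ∨ (¬a5 ∨ a5) ∧ a4 ∧ ¬a4   — double negation
= ¬¬¬a3 ∨ a4 ∧ ¬a4   — complement / identity
= ¬a3 ∨ a4 ∧ ¬a4   — double negation
= ¬a3   — complement / identity
This depends on a3, so it is not a constant.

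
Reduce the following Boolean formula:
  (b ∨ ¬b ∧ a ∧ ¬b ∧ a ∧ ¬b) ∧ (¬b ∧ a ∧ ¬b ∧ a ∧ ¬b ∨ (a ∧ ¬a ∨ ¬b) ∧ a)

(b ∨ ¬b ∧ a ∧ ¬b ∧ a ∧ ¬b) ∧ (¬b ∧ a ∧ ¬b ∧ a ∧ ¬b ∨ (a ∧ ¬a ∨ ¬b) ∧ a)
= b ∧ (a ∧ ¬a ∨ ¬b) ∧ a ∨ ¬b ∧ a ∧ ¬b ∧ a ∧ ¬b   (distribution)
= b ∧ (a ∧ ¬a ∨ ¬b) ∧ a ∨ ¬b ∧ a ∧ ¬b   (idempotence)
= b ∧ ¬b ∧ a ∨ ¬b ∧ a ∧ ¬b   (complement / identity)
= ¬b ∧ a   (distribution)

¬b ∧ a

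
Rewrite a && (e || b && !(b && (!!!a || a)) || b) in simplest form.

a && (e || b)

a && (e || b && !(b && (!!!a || a)) || b)
= a && (e || b && !(b && (!a || a)) || b)   (double negation)
= a && (e || b && !b || b)   (complement / identity)
= a && (e || b)   (complement / identity)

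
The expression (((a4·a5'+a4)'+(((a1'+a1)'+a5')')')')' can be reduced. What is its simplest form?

(((a4·a5'+a4)'+(((a1'+a1)'+a5')')')')'
= ((a4'+(((a1'+a1)'+a5')')')')'   [absorption]
= a4'+(((a1'+a1)'+a5')')'   [double negation]
= a4'+((a1'+a1)·a5)'   [De Morgan]
= a4'+a5'   [complement / identity]

a4'+a5'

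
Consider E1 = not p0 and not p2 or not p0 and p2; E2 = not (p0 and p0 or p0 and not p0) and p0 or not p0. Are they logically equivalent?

E1: not p0 and not p2 or not p0 and p2
    = not p0
E2: not (p0 and p0 or p0 and not p0) and p0 or not p0
    = not p0 and p0 or not p0
    = not p0
Both reduce to not p0, so they are equivalent.

Yes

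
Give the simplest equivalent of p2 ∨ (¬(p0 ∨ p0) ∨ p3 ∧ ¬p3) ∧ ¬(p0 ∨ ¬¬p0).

p2 ∨ ¬p0

p2 ∨ (¬(p0 ∨ p0) ∨ p3 ∧ ¬p3) ∧ ¬(p0 ∨ ¬¬p0)
= p2 ∨ ¬(p0 ∨ p0) ∧ ¬(p0 ∨ ¬¬p0)   — complement / identity
= p2 ∨ ¬(p0 ∨ p0) ∧ ¬(p0 ∨ p0)   — double negation
= p2 ∨ ¬(p0 ∨ p0)   — idempotence
= p2 ∨ ¬p0   — idempotence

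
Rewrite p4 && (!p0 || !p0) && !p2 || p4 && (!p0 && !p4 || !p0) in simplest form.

p4 && !p0

p4 && (!p0 || !p0) && !p2 || p4 && (!p0 && !p4 || !p0)
= p4 && (!p0 || !p0) && !p2 || p4 && !p0   — absorption
= p4 && !p0 && !p2 || p4 && !p0   — idempotence
= p4 && !p0   — absorption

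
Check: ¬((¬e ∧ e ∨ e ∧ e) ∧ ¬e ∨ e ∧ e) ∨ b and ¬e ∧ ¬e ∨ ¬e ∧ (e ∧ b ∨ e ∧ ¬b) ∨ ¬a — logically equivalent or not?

No

E1: ¬((¬e ∧ e ∨ e ∧ e) ∧ ¬e ∨ e ∧ e) ∨ b
    = ¬(e ∧ ¬e ∨ e ∧ e) ∨ b   — distribution
    = ¬e ∨ b   — distribution
E2: ¬e ∧ ¬e ∨ ¬e ∧ (e ∧ b ∨ e ∧ ¬b) ∨ ¬a
    = ¬e ∧ ¬e ∨ ¬e ∧ e ∨ ¬a   — distribution
    = ¬e ∨ ¬a   — distribution
These differ: at a=0, b=0, e=1, E1 = 0 but E2 = 1.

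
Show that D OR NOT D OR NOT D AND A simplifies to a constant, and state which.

TRUE

D OR NOT D OR NOT D AND A
= D OR NOT D   — absorption
= TRUE   — complement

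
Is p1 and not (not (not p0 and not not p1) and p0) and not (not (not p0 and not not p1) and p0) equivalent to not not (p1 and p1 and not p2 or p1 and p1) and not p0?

E1: p1 and not (not (not p0 and not not p1) and p0) and not (not (not p0 and not not p1) and p0)
    = p1 and not (not (not p0 and not not p1) and p0)   (idempotence)
    = p1 and not ((p0 or not p1) and p0)   (De Morgan)
    = p1 and not p0   (absorption)
E2: not not (p1 and p1 and not p2 or p1 and p1) and not p0
    = not not (p1 and p1) and not p0   (absorption)
    = p1 and p1 and not p0   (double negation)
    = p1 and not p0   (idempotence)
Both reduce to p1 and not p0, so they are equivalent.

Yes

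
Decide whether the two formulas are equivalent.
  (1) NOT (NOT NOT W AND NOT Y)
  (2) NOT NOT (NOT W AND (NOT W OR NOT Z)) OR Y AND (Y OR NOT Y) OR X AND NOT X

Yes

E1: NOT (NOT NOT W AND NOT Y)
    = NOT W OR Y   (De Morgan)
E2: NOT NOT (NOT W AND (NOT W OR NOT Z)) OR Y AND (Y OR NOT Y) OR X AND NOT X
    = NOT W AND (NOT W OR NOT Z) OR Y AND (Y OR NOT Y) OR X AND NOT X   (double negation)
    = NOT W AND (NOT W OR NOT Z) OR Y OR X AND NOT X   (complement / identity)
    = NOT W OR Y OR X AND NOT X   (absorption)
    = NOT W OR Y   (complement / identity)
Both reduce to NOT W OR Y, so they are equivalent.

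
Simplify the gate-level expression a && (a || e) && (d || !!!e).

a && (a || e) && (d || !!!e)
= a && (d || !!!e)   [absorption]
= a && (d || !e)   [double negation]

a && (d || !e)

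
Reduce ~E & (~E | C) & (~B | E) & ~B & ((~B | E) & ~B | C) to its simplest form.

~E & (~E | C) & (~B | E) & ~B & ((~B | E) & ~B | C)
= ~E & (~E | C) & (~B | E) & ~B
= ~E & (~E | C) & ~B
= ~E & ~B

~E & ~B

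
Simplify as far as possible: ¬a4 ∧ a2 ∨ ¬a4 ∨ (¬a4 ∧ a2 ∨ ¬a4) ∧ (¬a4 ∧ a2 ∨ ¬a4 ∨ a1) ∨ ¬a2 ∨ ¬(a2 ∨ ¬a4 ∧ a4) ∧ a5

¬a4 ∨ ¬a2

¬a4 ∧ a2 ∨ ¬a4 ∨ (¬a4 ∧ a2 ∨ ¬a4) ∧ (¬a4 ∧ a2 ∨ ¬a4 ∨ a1) ∨ ¬a2 ∨ ¬(a2 ∨ ¬a4 ∧ a4) ∧ a5
= ¬a4 ∧ a2 ∨ ¬a4 ∨ ¬a4 ∧ a2 ∨ ¬a4 ∨ ¬a2 ∨ ¬(a2 ∨ ¬a4 ∧ a4) ∧ a5   (absorption)
= ¬a4 ∧ a2 ∨ ¬a4 ∨ ¬a4 ∧ a2 ∨ ¬a4 ∨ ¬a2 ∨ ¬a2 ∧ a5   (complement / identity)
= ¬a4 ∧ a2 ∨ ¬a4 ∨ ¬a2 ∨ ¬a2 ∧ a5   (idempotence)
= ¬a4 ∧ a2 ∨ ¬a4 ∨ ¬a2   (absorption)
= ¬a4 ∨ ¬a2   (absorption)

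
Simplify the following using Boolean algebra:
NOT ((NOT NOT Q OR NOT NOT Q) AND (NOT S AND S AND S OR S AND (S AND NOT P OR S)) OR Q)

NOT ((NOT NOT Q OR NOT NOT Q) AND (NOT S AND S AND S OR S AND (S AND NOT P OR S)) OR Q)
= NOT (NOT NOT Q AND (NOT S AND S AND S OR S AND (S AND NOT P OR S)) OR Q)   — idempotence
= NOT (NOT NOT Q AND (NOT S AND S OR S AND (S AND NOT P OR S)) OR Q)   — idempotence
= NOT (NOT NOT Q AND (NOT S AND S OR S AND S) OR Q)   — absorption
= NOT (Q AND (NOT S AND S OR S AND S) OR Q)   — double negation
= NOT (Q AND S OR Q)   — distribution
= NOT Q   — absorption

NOT Q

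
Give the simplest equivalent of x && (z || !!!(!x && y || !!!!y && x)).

x && (z || !!!(!x && y || !!!!y && x))
= x && (z || !(!x && y || !!!!y && x))   — double negation
= x && (z || !(!x && y || !!y && x))   — double negation
= x && (z || !(!x && y || y && x))   — double negation
= x && (z || !y)   — distribution

x && (z || !y)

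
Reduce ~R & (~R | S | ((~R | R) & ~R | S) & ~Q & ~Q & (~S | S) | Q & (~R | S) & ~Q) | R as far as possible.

~R & (~R | S | ((~R | R) & ~R | S) & ~Q & ~Q & (~S | S) | Q & (~R | S) & ~Q) | R
= ~R & (~R | S | (~R | S) & ~Q & ~Q & (~S | S) | Q & (~R | S) & ~Q) | R   — complement / identity
= ~R & (~R | S | (~R | S) & ~Q & ~Q | Q & (~R | S) & ~Q) | R   — complement / identity
= ~R & (~R | S | (~R | S) & ~Q) | R   — distribution
= ~R & (~R | S) | R   — absorption
= ~R | R   — absorption
= 1   — complement

1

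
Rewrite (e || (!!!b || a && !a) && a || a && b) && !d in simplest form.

(e || a) && !d

(e || (!!!b || a && !a) && a || a && b) && !d
= (e || !!!b && a || a && b) && !d
= (e || !b && a || a && b) && !d
= (e || a) && !d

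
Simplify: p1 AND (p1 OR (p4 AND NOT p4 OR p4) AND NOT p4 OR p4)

p1

p1 AND (p1 OR (p4 AND NOT p4 OR p4) AND NOT p4 OR p4)
= p1 AND (p1 OR p4 AND NOT p4 OR p4)   (complement / identity)
= p1 AND (p1 OR p4)   (complement / identity)
= p1   (absorption)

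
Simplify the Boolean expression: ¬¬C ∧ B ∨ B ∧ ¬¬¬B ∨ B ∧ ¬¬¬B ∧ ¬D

¬¬C ∧ B ∨ B ∧ ¬¬¬B ∨ B ∧ ¬¬¬B ∧ ¬D
= ¬¬C ∧ B ∨ B ∧ ¬¬¬B
= ¬¬C ∧ B ∨ B ∧ ¬B
= C ∧ B ∨ B ∧ ¬B
= C ∧ B

C ∧ B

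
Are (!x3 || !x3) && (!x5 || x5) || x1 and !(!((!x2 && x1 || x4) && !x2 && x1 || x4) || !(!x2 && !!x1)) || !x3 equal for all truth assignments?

E1: (!x3 || !x3) && (!x5 || x5) || x1
    = !x3 || !x3 || x1   — complement / identity
    = !x3 || x1   — idempotence
E2: !(!((!x2 && x1 || x4) && !x2 && x1 || x4) || !(!x2 && !!x1)) || !x3
    = !(!((!x2 && x1 || x4) && !x2 && x1 || x4) || !(!x2 && x1)) || !x3   — double negation
    = !(!(!x2 && x1 || x4) || !(!x2 && x1)) || !x3   — absorption
    = (!x2 && x1 || x4) && !x2 && x1 || !x3   — De Morgan
    = !x2 && x1 || !x3   — absorption
These differ: at x1=1, x2=1, x3=1, x4=1, x5=0, E1 = 1 but E2 = 0.

No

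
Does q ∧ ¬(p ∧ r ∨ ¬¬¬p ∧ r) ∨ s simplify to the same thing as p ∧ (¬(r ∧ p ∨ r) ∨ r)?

E1: q ∧ ¬(p ∧ r ∨ ¬¬¬p ∧ r) ∨ s
    = q ∧ ¬(p ∧ r ∨ ¬p ∧ r) ∨ s   — double negation
    = q ∧ ¬r ∨ s   — distribution
E2: p ∧ (¬(r ∧ p ∨ r) ∨ r)
    = p ∧ (¬r ∨ r)   — absorption
    = p   — complement / identity
These differ: at p=0, q=0, r=0, s=1, E1 = 1 but E2 = 0.

No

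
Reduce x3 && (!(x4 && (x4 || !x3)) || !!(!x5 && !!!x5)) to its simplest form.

x3 && (!(x4 && (x4 || !x3)) || !!(!x5 && !!!x5))
= x3 && (!x4 || !!(!x5 && !!!x5))
= x3 && (!x4 || !!(!x5 && !x5))
= x3 && (!x4 || !(x5 || x5))
= x3 && (!x4 || !x5)

x3 && (!x4 || !x5)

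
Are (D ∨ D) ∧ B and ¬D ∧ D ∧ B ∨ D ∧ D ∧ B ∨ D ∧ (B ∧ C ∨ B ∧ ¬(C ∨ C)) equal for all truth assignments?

E1: (D ∨ D) ∧ B
    = D ∧ B   (idempotence)
E2: ¬D ∧ D ∧ B ∨ D ∧ D ∧ B ∨ D ∧ (B ∧ C ∨ B ∧ ¬(C ∨ C))
    = ¬D ∧ D ∧ B ∨ D ∧ D ∧ B ∨ D ∧ (B ∧ C ∨ B ∧ ¬C)   (idempotence)
    = ¬D ∧ D ∧ B ∨ D ∧ D ∧ B ∨ D ∧ B   (distribution)
    = D ∧ B ∨ D ∧ B   (distribution)
    = D ∧ B   (idempotence)
Both reduce to D ∧ B, so they are equivalent.

Yes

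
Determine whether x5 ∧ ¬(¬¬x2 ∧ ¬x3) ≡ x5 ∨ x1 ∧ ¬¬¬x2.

E1: x5 ∧ ¬(¬¬x2 ∧ ¬x3)
    = x5 ∧ (¬x2 ∨ x3)   — De Morgan
E2: x5 ∨ x1 ∧ ¬¬¬x2
    = x5 ∨ x1 ∧ ¬x2   — double negation
These differ: at x1=1, x2=0, x3=0, x5=0, E1 = 0 but E2 = 1.

No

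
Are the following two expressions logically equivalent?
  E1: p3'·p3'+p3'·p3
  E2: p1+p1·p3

No

E1: p3'·p3'+p3'·p3
    = p3'   — distribution
E2: p1+p1·p3
    = p1   — absorption
These differ: at p1=0, p3=0, E1 = 1 but E2 = 0.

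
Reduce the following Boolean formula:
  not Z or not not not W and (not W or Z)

not Z or not not not W and (not W or Z)
= not Z or not W and (not W or Z)
= not Z or not W

not Z or not W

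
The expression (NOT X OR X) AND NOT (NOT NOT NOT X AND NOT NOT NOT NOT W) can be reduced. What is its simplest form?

X OR NOT W

(NOT X OR X) AND NOT (NOT NOT NOT X AND NOT NOT NOT NOT W)
= (NOT X OR X) AND (NOT NOT X OR NOT NOT NOT W)   (De Morgan)
= NOT NOT X OR NOT NOT NOT W   (complement / identity)
= X OR NOT NOT NOT W   (double negation)
= X OR NOT W   (double negation)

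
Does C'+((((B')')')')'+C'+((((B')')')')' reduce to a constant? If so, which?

C'+((((B')')')')'+C'+((((B')')')')'
= C'+((((B')')')')'   [idempotence]
= C'+((B')')'   [double negation]
= C'+B'   [double negation]
This depends on B, C, so it is not a constant.

no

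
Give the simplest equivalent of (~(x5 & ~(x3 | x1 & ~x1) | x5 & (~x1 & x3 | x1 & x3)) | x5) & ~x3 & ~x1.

(~(x5 & ~(x3 | x1 & ~x1) | x5 & (~x1 & x3 | x1 & x3)) | x5) & ~x3 & ~x1
= (~(x5 & ~x3 | x5 & (~x1 & x3 | x1 & x3)) | x5) & ~x3 & ~x1   [complement / identity]
= (~(x5 & ~x3 | x5 & x3) | x5) & ~x3 & ~x1   [distribution]
= (~x5 | x5) & ~x3 & ~x1   [distribution]
= ~x3 & ~x1   [complement / identity]

~x3 & ~x1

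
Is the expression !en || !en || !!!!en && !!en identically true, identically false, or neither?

identically true

!en || !en || !!!!en && !!en
= !en || !en || !!en && !!en   [double negation]
= !en || !!en && !!en   [idempotence]
= !en || !!en   [idempotence]
= !en || en   [double negation]
= true   [complement]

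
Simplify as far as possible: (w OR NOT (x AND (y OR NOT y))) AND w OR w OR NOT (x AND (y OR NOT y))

w OR NOT x

(w OR NOT (x AND (y OR NOT y))) AND w OR w OR NOT (x AND (y OR NOT y))
= w OR NOT (x AND (y OR NOT y))   (absorption)
= w OR NOT x   (complement / identity)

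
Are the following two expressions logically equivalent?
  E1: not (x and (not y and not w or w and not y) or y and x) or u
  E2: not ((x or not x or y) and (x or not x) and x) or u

E1: not (x and (not y and not w or w and not y) or y and x) or u
    = not (x and not y or y and x) or u   [distribution]
    = not x or u   [distribution]
E2: not ((x or not x or y) and (x or not x) and x) or u
    = not ((x or not x) and x) or u   [absorption]
    = not x or u   [complement / identity]
Both reduce to not x or u, so they are equivalent.

Yes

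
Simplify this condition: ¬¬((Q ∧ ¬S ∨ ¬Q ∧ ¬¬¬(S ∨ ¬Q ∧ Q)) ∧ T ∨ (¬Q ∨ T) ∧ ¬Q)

¬S ∧ T ∨ ¬Q

¬¬((Q ∧ ¬S ∨ ¬Q ∧ ¬¬¬(S ∨ ¬Q ∧ Q)) ∧ T ∨ (¬Q ∨ T) ∧ ¬Q)
= ¬¬((Q ∧ ¬S ∨ ¬Q ∧ ¬¬¬(S ∨ ¬Q ∧ Q)) ∧ T ∨ ¬Q)   [absorption]
= ¬¬((Q ∧ ¬S ∨ ¬Q ∧ ¬(S ∨ ¬Q ∧ Q)) ∧ T ∨ ¬Q)   [double negation]
= ¬¬((Q ∧ ¬S ∨ ¬Q ∧ ¬S) ∧ T ∨ ¬Q)   [complement / identity]
= ¬¬(¬S ∧ T ∨ ¬Q)   [distribution]
= ¬S ∧ T ∨ ¬Q   [double negation]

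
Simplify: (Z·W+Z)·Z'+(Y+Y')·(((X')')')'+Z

(Z·W+Z)·Z'+(Y+Y')·(((X')')')'+Z
= (Z·W+Z)·Z'+(((X')')')'+Z   (complement / identity)
= Z·Z'+(((X')')')'+Z   (absorption)
= Z·Z'+(X')'+Z   (double negation)
= (X')'+Z   (complement / identity)
= X+Z   (double negation)

X+Z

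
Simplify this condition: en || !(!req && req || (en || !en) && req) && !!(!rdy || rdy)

en || !req

en || !(!req && req || (en || !en) && req) && !!(!rdy || rdy)
= en || !(!req && req || (en || !en) && req) && (!rdy || rdy)   — double negation
= en || !(!req && req || req) && (!rdy || rdy)   — complement / identity
= en || !(!req && req || req)   — complement / identity
= en || !req   — complement / identity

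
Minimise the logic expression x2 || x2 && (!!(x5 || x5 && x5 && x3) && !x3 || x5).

x2 || x2 && (!!(x5 || x5 && x5 && x3) && !x3 || x5)
= x2 || x2 && ((x5 || x5 && x5 && x3) && !x3 || x5)   [double negation]
= x2 || x2 && ((x5 || x5 && x3) && !x3 || x5)   [idempotence]
= x2 || x2 && (x5 && !x3 || x5)   [absorption]
= x2 || x2 && x5   [absorption]
= x2   [absorption]

x2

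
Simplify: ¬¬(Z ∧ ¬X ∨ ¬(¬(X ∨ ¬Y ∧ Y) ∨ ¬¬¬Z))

Z

¬¬(Z ∧ ¬X ∨ ¬(¬(X ∨ ¬Y ∧ Y) ∨ ¬¬¬Z))
= ¬¬(Z ∧ ¬X ∨ (X ∨ ¬Y ∧ Y) ∧ ¬¬Z)   [De Morgan]
= ¬¬(Z ∧ ¬X ∨ (X ∨ ¬Y ∧ Y) ∧ Z)   [double negation]
= ¬¬(Z ∧ ¬X ∨ X ∧ Z)   [complement / identity]
= ¬¬Z   [distribution]
= Z   [double negation]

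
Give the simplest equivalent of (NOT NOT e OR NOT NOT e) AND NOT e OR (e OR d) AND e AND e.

e

(NOT NOT e OR NOT NOT e) AND NOT e OR (e OR d) AND e AND e
= NOT NOT e AND NOT e OR (e OR d) AND e AND e   — idempotence
= NOT NOT e AND NOT e OR e AND e   — absorption
= e AND NOT e OR e AND e   — double negation
= e   — distribution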